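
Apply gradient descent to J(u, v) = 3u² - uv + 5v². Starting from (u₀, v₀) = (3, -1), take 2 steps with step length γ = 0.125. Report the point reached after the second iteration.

(0.234375, -0.078125)

∇J = (6u - v, -u + 10v)
(u₁, v₁) = (3, -1) − 0.125·(19, -13) = (0.625, 0.625)
(u₂, v₂) = (0.625, 0.625) − 0.125·(3.125, 5.625) = (0.234375, -0.078125)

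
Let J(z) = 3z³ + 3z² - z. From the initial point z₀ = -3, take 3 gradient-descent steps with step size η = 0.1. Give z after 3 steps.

-5756.7199824

J′(z) = 9z² + 6z - 1
z₁ = -3 − 0.1·62 = -9.2
z₂ = -9.2 − 0.1·705.56 = -79.756
z₃ = -79.756 − 0.1·56769.639824 = -5756.7199824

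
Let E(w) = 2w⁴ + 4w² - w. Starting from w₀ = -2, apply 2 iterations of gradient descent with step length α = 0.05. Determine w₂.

E′(w) = 8w³ + 8w - 1
Step 1: E′(-2) = -81; w₁ = -2 − 0.05·(-81) = 2.05
Step 2: E′(2.05) = 84.321; w₂ = 2.05 − 0.05·84.321 = -2.16605

-2.16605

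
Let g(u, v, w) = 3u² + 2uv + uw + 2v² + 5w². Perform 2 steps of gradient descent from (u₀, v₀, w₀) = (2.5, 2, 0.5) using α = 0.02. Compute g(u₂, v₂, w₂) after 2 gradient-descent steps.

20.21134036

∇g = (6u + 2v + w, 2u + 4v, u + 10w)
Step 1: at (2.5, 2, 0.5), ∇g = (19.5, 13, 7.5) → (2.5, 2, 0.5) − 0.02·(19.5, 13, 7.5) = (2.11, 1.74, 0.35)
Step 2: at (2.11, 1.74, 0.35), ∇g = (16.49, 11.18, 5.61) → (2.11, 1.74, 0.35) − 0.02·(16.49, 11.18, 5.61) = (1.7802, 1.5164, 0.2378)
g(1.7802, 1.5164, 0.2378) = 20.21134036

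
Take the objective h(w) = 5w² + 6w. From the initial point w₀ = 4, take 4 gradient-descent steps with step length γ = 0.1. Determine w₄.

h′(w) = 10w + 6
w₁ = 4 − 0.1·46 = -0.6
w₂ = -0.6 − 0.1·0 = -0.6
w₃ = -0.6 − 0.1·0 = -0.6
w₄ = -0.6 − 0.1·0 = -0.6

-0.6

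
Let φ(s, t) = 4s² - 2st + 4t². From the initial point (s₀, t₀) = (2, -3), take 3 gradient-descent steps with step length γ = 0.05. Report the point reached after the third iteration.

(0.141, -0.484)

∇φ = (8s - 2t, -2s + 8t)
Step 1: at (2, -3), ∇φ = (22, -28) → (2, -3) − 0.05·(22, -28) = (0.9, -1.6)
Step 2: at (0.9, -1.6), ∇φ = (10.4, -14.6) → (0.9, -1.6) − 0.05·(10.4, -14.6) = (0.38, -0.87)
Step 3: at (0.38, -0.87), ∇φ = (4.78, -7.72) → (0.38, -0.87) − 0.05·(4.78, -7.72) = (0.141, -0.484)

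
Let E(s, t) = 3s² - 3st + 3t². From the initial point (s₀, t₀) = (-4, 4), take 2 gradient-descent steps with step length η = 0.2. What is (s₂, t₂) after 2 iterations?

(-2.56, 2.56)

∇E = (6s - 3t, -3s + 6t)
Step 1: at (-4, 4), ∇E = (-36, 36) → (-4, 4) − 0.2·(-36, 36) = (3.2, -3.2)
Step 2: at (3.2, -3.2), ∇E = (28.8, -28.8) → (3.2, -3.2) − 0.2·(28.8, -28.8) = (-2.56, 2.56)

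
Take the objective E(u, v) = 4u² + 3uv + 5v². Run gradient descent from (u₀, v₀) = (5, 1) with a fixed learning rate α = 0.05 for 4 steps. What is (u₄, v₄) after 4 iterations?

(0.75958125, -0.43889375)

∇E = (8u + 3v, 3u + 10v)
(u₁, v₁) = (5, 1) − 0.05·(43, 25) = (2.85, -0.25)
(u₂, v₂) = (2.85, -0.25) − 0.05·(22.05, 6.05) = (1.7475, -0.5525)
(u₃, v₃) = (1.7475, -0.5525) − 0.05·(12.3225, -0.2825) = (1.131375, -0.538375)
(u₄, v₄) = (1.131375, -0.538375) − 0.05·(7.435875, -1.989625) = (0.75958125, -0.43889375)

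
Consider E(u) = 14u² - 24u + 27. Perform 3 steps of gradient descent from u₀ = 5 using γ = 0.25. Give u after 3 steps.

-894

E′(u) = 28u - 24
u₁ = 5 − 0.25·116 = -24
u₂ = -24 − 0.25·(-696) = 150
u₃ = 150 − 0.25·4176 = -894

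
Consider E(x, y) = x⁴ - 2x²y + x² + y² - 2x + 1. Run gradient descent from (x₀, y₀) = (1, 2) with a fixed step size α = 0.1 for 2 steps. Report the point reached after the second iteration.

∇E = (4x³ - 4xy + 2x - 2, -2x² + 2y)
Step 1: at (1, 2), ∇E = (-4, 2) → (1, 2) − 0.1·(-4, 2) = (1.4, 1.8)
Step 2: at (1.4, 1.8), ∇E = (1.696, -0.32) → (1.4, 1.8) − 0.1·(1.696, -0.32) = (1.2304, 1.832)

(1.2304, 1.832)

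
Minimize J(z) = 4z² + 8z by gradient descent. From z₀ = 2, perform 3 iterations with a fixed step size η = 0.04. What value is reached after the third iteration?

J′(z) = 8z + 8
z₁ = 2 − 0.04·24 = 1.04
z₂ = 1.04 − 0.04·16.32 = 0.3872
z₃ = 0.3872 − 0.04·11.0976 = -0.056704

-0.056704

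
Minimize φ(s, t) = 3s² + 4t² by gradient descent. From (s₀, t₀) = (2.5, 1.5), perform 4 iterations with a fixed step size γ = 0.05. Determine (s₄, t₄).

∇φ = (6s, 8t)
(s₁, t₁) = (2.5, 1.5) − 0.05·(15, 12) = (1.75, 0.9)
(s₂, t₂) = (1.75, 0.9) − 0.05·(10.5, 7.2) = (1.225, 0.54)
(s₃, t₃) = (1.225, 0.54) − 0.05·(7.35, 4.32) = (0.8575, 0.324)
(s₄, t₄) = (0.8575, 0.324) − 0.05·(5.145, 2.592) = (0.60025, 0.1944)

(0.60025, 0.1944)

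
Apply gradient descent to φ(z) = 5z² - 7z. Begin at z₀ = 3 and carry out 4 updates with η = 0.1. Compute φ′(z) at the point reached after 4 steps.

0

φ′(z) = 10z - 7
Step 1: φ′(3) = 23; z₁ = 3 − 0.1·23 = 0.7
Step 2: φ′(0.7) = 0; z₂ = 0.7 − 0.1·0 = 0.7
Step 3: φ′(0.7) = 0; z₃ = 0.7 − 0.1·0 = 0.7
Step 4: φ′(0.7) = 0; z₄ = 0.7 − 0.1·0 = 0.7
φ′(z) at (0.7) = 0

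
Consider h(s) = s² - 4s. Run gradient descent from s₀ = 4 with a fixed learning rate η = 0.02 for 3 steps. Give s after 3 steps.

h′(s) = 2s - 4
Step 1: h′(4) = 4; s₁ = 4 − 0.02·4 = 3.92
Step 2: h′(3.92) = 3.84; s₂ = 3.92 − 0.02·3.84 = 3.8432
Step 3: h′(3.8432) = 3.6864; s₃ = 3.8432 − 0.02·3.6864 = 3.769472

3.769472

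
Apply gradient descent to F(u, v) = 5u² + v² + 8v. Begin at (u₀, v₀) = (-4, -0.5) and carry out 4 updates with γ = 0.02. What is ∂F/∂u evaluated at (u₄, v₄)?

-16.384

∇F = (10u, 2v + 8)
(u₁, v₁) = (-4, -0.5) − 0.02·(-40, 7) = (-3.2, -0.64)
(u₂, v₂) = (-3.2, -0.64) − 0.02·(-32, 6.72) = (-2.56, -0.7744)
(u₃, v₃) = (-2.56, -0.7744) − 0.02·(-25.6, 6.4512) = (-2.048, -0.903424)
(u₄, v₄) = (-2.048, -0.903424) − 0.02·(-20.48, 6.193152) = (-1.6384, -1.02728704)
∂F/∂u at (-1.6384, -1.02728704) = -16.384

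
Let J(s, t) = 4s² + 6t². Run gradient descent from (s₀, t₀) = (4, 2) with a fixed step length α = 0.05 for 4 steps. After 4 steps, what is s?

∇J = (8s, 12t)
Step 1: at (4, 2), ∇J = (32, 24) → (4, 2) − 0.05·(32, 24) = (2.4, 0.8)
Step 2: at (2.4, 0.8), ∇J = (19.2, 9.6) → (2.4, 0.8) − 0.05·(19.2, 9.6) = (1.44, 0.32)
Step 3: at (1.44, 0.32), ∇J = (11.52, 3.84) → (1.44, 0.32) − 0.05·(11.52, 3.84) = (0.864, 0.128)
Step 4: at (0.864, 0.128), ∇J = (6.912, 1.536) → (0.864, 0.128) − 0.05·(6.912, 1.536) = (0.5184, 0.0512)
s = 0.5184

0.5184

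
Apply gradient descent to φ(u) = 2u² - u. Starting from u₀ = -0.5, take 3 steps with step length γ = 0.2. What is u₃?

0.244

φ′(u) = 4u - 1
u₁ = -0.5 − 0.2·(-3) = 0.1
u₂ = 0.1 − 0.2·(-0.6) = 0.22
u₃ = 0.22 − 0.2·(-0.12) = 0.244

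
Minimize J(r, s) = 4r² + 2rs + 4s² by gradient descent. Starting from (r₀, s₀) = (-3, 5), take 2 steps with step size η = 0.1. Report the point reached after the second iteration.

(-0.64, 0.64)

∇J = (8r + 2s, 2r + 8s)
(r₁, s₁) = (-3, 5) − 0.1·(-14, 34) = (-1.6, 1.6)
(r₂, s₂) = (-1.6, 1.6) − 0.1·(-9.6, 9.6) = (-0.64, 0.64)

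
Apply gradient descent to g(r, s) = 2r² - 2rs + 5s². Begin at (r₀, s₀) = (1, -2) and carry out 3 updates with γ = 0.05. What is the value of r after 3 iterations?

0.273

∇g = (4r - 2s, -2r + 10s)
(r₁, s₁) = (1, -2) − 0.05·(8, -22) = (0.6, -0.9)
(r₂, s₂) = (0.6, -0.9) − 0.05·(4.2, -10.2) = (0.39, -0.39)
(r₃, s₃) = (0.39, -0.39) − 0.05·(2.34, -4.68) = (0.273, -0.156)
r = 0.273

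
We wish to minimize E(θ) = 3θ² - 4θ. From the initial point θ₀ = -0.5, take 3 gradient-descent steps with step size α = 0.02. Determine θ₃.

-0.128384

E′(θ) = 6θ - 4
Step 1: E′(-0.5) = -7; θ₁ = -0.5 − 0.02·(-7) = -0.36
Step 2: E′(-0.36) = -6.16; θ₂ = -0.36 − 0.02·(-6.16) = -0.2368
Step 3: E′(-0.2368) = -5.4208; θ₃ = -0.2368 − 0.02·(-5.4208) = -0.128384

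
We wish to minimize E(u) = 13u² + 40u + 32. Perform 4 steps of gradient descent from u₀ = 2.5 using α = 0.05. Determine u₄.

E′(u) = 26u + 40
u₁ = 2.5 − 0.05·105 = -2.75
u₂ = -2.75 − 0.05·(-31.5) = -1.175
u₃ = -1.175 − 0.05·9.45 = -1.6475
u₄ = -1.6475 − 0.05·(-2.835) = -1.50575

-1.50575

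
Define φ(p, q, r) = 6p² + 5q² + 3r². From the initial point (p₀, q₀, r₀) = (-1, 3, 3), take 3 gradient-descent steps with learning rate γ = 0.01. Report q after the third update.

∇φ = (12p, 10q, 6r)
(p₁, q₁, r₁) = (-1, 3, 3) − 0.01·(-12, 30, 18) = (-0.88, 2.7, 2.82)
(p₂, q₂, r₂) = (-0.88, 2.7, 2.82) − 0.01·(-10.56, 27, 16.92) = (-0.7744, 2.43, 2.6508)
(p₃, q₃, r₃) = (-0.7744, 2.43, 2.6508) − 0.01·(-9.2928, 24.3, 15.9048) = (-0.681472, 2.187, 2.491752)
q = 2.187

2.187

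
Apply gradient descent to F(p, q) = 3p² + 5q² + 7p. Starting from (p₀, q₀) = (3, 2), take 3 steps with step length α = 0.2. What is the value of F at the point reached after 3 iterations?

∇F = (6p + 7, 10q)
(p₁, q₁) = (3, 2) − 0.2·(25, 20) = (-2, -2)
(p₂, q₂) = (-2, -2) − 0.2·(-5, -20) = (-1, 2)
(p₃, q₃) = (-1, 2) − 0.2·(1, 20) = (-1.2, -2)
F(-1.2, -2) = 15.92

15.92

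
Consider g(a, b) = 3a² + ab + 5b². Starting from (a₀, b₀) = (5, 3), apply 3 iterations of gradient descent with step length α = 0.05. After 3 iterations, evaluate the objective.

7.686908296875

∇g = (6a + b, a + 10b)
Step 1: at (5, 3), ∇g = (33, 35) → (5, 3) − 0.05·(33, 35) = (3.35, 1.25)
Step 2: at (3.35, 1.25), ∇g = (21.35, 15.85) → (3.35, 1.25) − 0.05·(21.35, 15.85) = (2.2825, 0.4575)
Step 3: at (2.2825, 0.4575), ∇g = (14.1525, 6.8575) → (2.2825, 0.4575) − 0.05·(14.1525, 6.8575) = (1.574875, 0.114625)
g(1.574875, 0.114625) = 7.686908296875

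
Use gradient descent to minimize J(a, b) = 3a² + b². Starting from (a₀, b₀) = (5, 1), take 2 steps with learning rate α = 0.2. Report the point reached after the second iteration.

(0.2, 0.36)

∇J = (6a, 2b)
Step 1: at (5, 1), ∇J = (30, 2) → (5, 1) − 0.2·(30, 2) = (-1, 0.6)
Step 2: at (-1, 0.6), ∇J = (-6, 1.2) → (-1, 0.6) − 0.2·(-6, 1.2) = (0.2, 0.36)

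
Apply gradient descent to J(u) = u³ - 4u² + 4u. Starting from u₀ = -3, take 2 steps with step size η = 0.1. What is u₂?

-37.375

J′(u) = 3u² - 8u + 4
Step 1: J′(-3) = 55; u₁ = -3 − 0.1·55 = -8.5
Step 2: J′(-8.5) = 288.75; u₂ = -8.5 − 0.1·288.75 = -37.375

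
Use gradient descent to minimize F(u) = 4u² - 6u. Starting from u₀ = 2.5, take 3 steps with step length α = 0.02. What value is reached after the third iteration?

F′(u) = 8u - 6
u₁ = 2.5 − 0.02·14 = 2.22
u₂ = 2.22 − 0.02·11.76 = 1.9848
u₃ = 1.9848 − 0.02·9.8784 = 1.787232

1.787232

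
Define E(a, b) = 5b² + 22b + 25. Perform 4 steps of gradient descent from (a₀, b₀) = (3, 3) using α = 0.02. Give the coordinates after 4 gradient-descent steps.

(3, -0.07008)

∇E = (0, 10b + 22)
Step 1: at (3, 3), ∇E = (0, 52) → (3, 3) − 0.02·(0, 52) = (3, 1.96)
Step 2: at (3, 1.96), ∇E = (0, 41.6) → (3, 1.96) − 0.02·(0, 41.6) = (3, 1.128)
Step 3: at (3, 1.128), ∇E = (0, 33.28) → (3, 1.128) − 0.02·(0, 33.28) = (3, 0.4624)
Step 4: at (3, 0.4624), ∇E = (0, 26.624) → (3, 0.4624) − 0.02·(0, 26.624) = (3, -0.07008)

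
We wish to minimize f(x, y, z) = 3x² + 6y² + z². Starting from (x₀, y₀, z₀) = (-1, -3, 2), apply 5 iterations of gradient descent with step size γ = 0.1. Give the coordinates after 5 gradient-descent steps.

(-0.01024, 0.00096, 0.65536)

∇f = (6x, 12y, 2z)
(x₁, y₁, z₁) = (-1, -3, 2) − 0.1·(-6, -36, 4) = (-0.4, 0.6, 1.6)
(x₂, y₂, z₂) = (-0.4, 0.6, 1.6) − 0.1·(-2.4, 7.2, 3.2) = (-0.16, -0.12, 1.28)
(x₃, y₃, z₃) = (-0.16, -0.12, 1.28) − 0.1·(-0.96, -1.44, 2.56) = (-0.064, 0.024, 1.024)
(x₄, y₄, z₄) = (-0.064, 0.024, 1.024) − 0.1·(-0.384, 0.288, 2.048) = (-0.0256, -0.0048, 0.8192)
(x₅, y₅, z₅) = (-0.0256, -0.0048, 0.8192) − 0.1·(-0.1536, -0.0576, 1.6384) = (-0.01024, 0.00096, 0.65536)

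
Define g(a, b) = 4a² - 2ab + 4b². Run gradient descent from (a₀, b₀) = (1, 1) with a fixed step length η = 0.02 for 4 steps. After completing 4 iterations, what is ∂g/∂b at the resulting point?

3.59817216

∇g = (8a - 2b, -2a + 8b)
Step 1: at (1, 1), ∇g = (6, 6) → (1, 1) − 0.02·(6, 6) = (0.88, 0.88)
Step 2: at (0.88, 0.88), ∇g = (5.28, 5.28) → (0.88, 0.88) − 0.02·(5.28, 5.28) = (0.7744, 0.7744)
Step 3: at (0.7744, 0.7744), ∇g = (4.6464, 4.6464) → (0.7744, 0.7744) − 0.02·(4.6464, 4.6464) = (0.681472, 0.681472)
Step 4: at (0.681472, 0.681472), ∇g = (4.088832, 4.088832) → (0.681472, 0.681472) − 0.02·(4.088832, 4.088832) = (0.59969536, 0.59969536)
∂g/∂b at (0.59969536, 0.59969536) = 3.59817216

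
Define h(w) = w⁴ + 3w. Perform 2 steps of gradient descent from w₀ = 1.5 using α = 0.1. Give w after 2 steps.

-0.44865

h′(w) = 4w³ + 3
w₁ = 1.5 − 0.1·16.5 = -0.15
w₂ = -0.15 − 0.1·2.9865 = -0.44865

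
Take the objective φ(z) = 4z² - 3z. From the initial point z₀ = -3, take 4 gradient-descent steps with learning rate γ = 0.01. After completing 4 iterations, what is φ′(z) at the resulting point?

-19.34260992

φ′(z) = 8z - 3
z₁ = -3 − 0.01·(-27) = -2.73
z₂ = -2.73 − 0.01·(-24.84) = -2.4816
z₃ = -2.4816 − 0.01·(-22.8528) = -2.253072
z₄ = -2.253072 − 0.01·(-21.024576) = -2.04282624
φ′(z) at (-2.04282624) = -19.34260992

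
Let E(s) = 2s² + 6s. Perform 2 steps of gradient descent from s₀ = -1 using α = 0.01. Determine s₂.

E′(s) = 4s + 6
Step 1: E′(-1) = 2; s₁ = -1 − 0.01·2 = -1.02
Step 2: E′(-1.02) = 1.92; s₂ = -1.02 − 0.01·1.92 = -1.0392

-1.0392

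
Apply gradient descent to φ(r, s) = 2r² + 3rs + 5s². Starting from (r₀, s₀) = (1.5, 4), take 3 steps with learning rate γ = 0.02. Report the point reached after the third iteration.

∇φ = (4r + 3s, 3r + 10s)
(r₁, s₁) = (1.5, 4) − 0.02·(18, 44.5) = (1.14, 3.11)
(r₂, s₂) = (1.14, 3.11) − 0.02·(13.89, 34.52) = (0.8622, 2.4196)
(r₃, s₃) = (0.8622, 2.4196) − 0.02·(10.7076, 26.7826) = (0.648048, 1.883948)

(0.648048, 1.883948)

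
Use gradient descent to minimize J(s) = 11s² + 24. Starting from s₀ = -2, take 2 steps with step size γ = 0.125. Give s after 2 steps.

J′(s) = 22s
Step 1: J′(-2) = -44; s₁ = -2 − 0.125·(-44) = 3.5
Step 2: J′(3.5) = 77; s₂ = 3.5 − 0.125·77 = -6.125

-6.125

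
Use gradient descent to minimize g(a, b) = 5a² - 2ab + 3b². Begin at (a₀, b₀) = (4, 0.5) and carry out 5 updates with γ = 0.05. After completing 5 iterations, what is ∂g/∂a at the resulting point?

1.59448

∇g = (10a - 2b, -2a + 6b)
Step 1: at (4, 0.5), ∇g = (39, -5) → (4, 0.5) − 0.05·(39, -5) = (2.05, 0.75)
Step 2: at (2.05, 0.75), ∇g = (19, 0.4) → (2.05, 0.75) − 0.05·(19, 0.4) = (1.1, 0.73)
Step 3: at (1.1, 0.73), ∇g = (9.54, 2.18) → (1.1, 0.73) − 0.05·(9.54, 2.18) = (0.623, 0.621)
Step 4: at (0.623, 0.621), ∇g = (4.988, 2.48) → (0.623, 0.621) − 0.05·(4.988, 2.48) = (0.3736, 0.497)
Step 5: at (0.3736, 0.497), ∇g = (2.742, 2.2348) → (0.3736, 0.497) − 0.05·(2.742, 2.2348) = (0.2365, 0.38526)
∂g/∂a at (0.2365, 0.38526) = 1.59448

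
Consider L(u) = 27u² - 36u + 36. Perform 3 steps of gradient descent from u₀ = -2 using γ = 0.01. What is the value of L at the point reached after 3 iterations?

25.819065004032

L′(u) = 54u - 36
u₁ = -2 − 0.01·(-144) = -0.56
u₂ = -0.56 − 0.01·(-66.24) = 0.1024
u₃ = 0.1024 − 0.01·(-30.4704) = 0.407104
L(0.407104) = 25.819065004032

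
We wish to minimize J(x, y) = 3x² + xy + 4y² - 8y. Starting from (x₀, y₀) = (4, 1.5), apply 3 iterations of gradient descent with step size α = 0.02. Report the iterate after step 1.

∇J = (6x + y, x + 8y - 8)
(x₁, y₁) = (4, 1.5) − 0.02·(25.5, 8) = (3.49, 1.34)

(3.49, 1.34)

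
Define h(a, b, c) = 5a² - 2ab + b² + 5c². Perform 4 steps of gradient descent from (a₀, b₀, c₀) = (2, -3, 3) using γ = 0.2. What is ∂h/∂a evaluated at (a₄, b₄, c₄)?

∇h = (10a - 2b, -2a + 2b, 10c)
(a₁, b₁, c₁) = (2, -3, 3) − 0.2·(26, -10, 30) = (-3.2, -1, -3)
(a₂, b₂, c₂) = (-3.2, -1, -3) − 0.2·(-30, 4.4, -30) = (2.8, -1.88, 3)
(a₃, b₃, c₃) = (2.8, -1.88, 3) − 0.2·(31.76, -9.36, 30) = (-3.552, -0.008, -3)
(a₄, b₄, c₄) = (-3.552, -0.008, -3) − 0.2·(-35.504, 7.088, -30) = (3.5488, -1.4256, 3)
∂h/∂a at (3.5488, -1.4256, 3) = 38.3392

38.3392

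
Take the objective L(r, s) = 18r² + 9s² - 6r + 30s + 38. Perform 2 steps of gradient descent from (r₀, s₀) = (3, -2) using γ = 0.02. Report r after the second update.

0.3888

∇L = (36r - 6, 18s + 30)
Step 1: at (3, -2), ∇L = (102, -6) → (3, -2) − 0.02·(102, -6) = (0.96, -1.88)
Step 2: at (0.96, -1.88), ∇L = (28.56, -3.84) → (0.96, -1.88) − 0.02·(28.56, -3.84) = (0.3888, -1.8032)
r = 0.3888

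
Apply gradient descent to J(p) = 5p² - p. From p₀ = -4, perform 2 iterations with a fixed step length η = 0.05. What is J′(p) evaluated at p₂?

J′(p) = 10p - 1
p₁ = -4 − 0.05·(-41) = -1.95
p₂ = -1.95 − 0.05·(-20.5) = -0.925
J′(p) at (-0.925) = -10.25

-10.25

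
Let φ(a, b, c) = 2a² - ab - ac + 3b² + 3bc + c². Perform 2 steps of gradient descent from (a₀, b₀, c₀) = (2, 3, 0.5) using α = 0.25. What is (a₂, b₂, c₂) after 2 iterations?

∇φ = (4a - b - c, -a + 6b + 3c, -a + 3b + 2c)
(a₁, b₁, c₁) = (2, 3, 0.5) − 0.25·(4.5, 17.5, 8) = (0.875, -1.375, -1.5)
(a₂, b₂, c₂) = (0.875, -1.375, -1.5) − 0.25·(6.375, -13.625, -8) = (-0.71875, 2.03125, 0.5)

(-0.71875, 2.03125, 0.5)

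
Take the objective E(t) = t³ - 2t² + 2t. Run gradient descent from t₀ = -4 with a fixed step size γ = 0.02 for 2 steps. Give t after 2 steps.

-7.483744

E′(t) = 3t² - 4t + 2
t₁ = -4 − 0.02·66 = -5.32
t₂ = -5.32 − 0.02·108.1872 = -7.483744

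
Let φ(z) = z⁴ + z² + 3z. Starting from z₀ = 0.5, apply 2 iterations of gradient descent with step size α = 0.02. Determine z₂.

0.32808632

φ′(z) = 4z³ + 2z + 3
z₁ = 0.5 − 0.02·4.5 = 0.41
z₂ = 0.41 − 0.02·4.095684 = 0.32808632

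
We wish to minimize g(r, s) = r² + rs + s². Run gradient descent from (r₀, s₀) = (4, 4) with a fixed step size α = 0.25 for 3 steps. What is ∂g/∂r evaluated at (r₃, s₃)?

∇g = (2r + s, r + 2s)
(r₁, s₁) = (4, 4) − 0.25·(12, 12) = (1, 1)
(r₂, s₂) = (1, 1) − 0.25·(3, 3) = (0.25, 0.25)
(r₃, s₃) = (0.25, 0.25) − 0.25·(0.75, 0.75) = (0.0625, 0.0625)
∂g/∂r at (0.0625, 0.0625) = 0.1875

0.1875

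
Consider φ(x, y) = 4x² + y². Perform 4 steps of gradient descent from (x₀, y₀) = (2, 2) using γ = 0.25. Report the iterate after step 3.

∇φ = (8x, 2y)
(x₁, y₁) = (2, 2) − 0.25·(16, 4) = (-2, 1)
(x₂, y₂) = (-2, 1) − 0.25·(-16, 2) = (2, 0.5)
(x₃, y₃) = (2, 0.5) − 0.25·(16, 1) = (-2, 0.25)

(-2, 0.25)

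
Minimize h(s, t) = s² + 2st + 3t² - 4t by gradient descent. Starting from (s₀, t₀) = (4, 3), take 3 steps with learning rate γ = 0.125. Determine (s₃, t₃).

(1.21875, 0.09375)

∇h = (2s + 2t, 2s + 6t - 4)
Step 1: at (4, 3), ∇h = (14, 22) → (4, 3) − 0.125·(14, 22) = (2.25, 0.25)
Step 2: at (2.25, 0.25), ∇h = (5, 2) → (2.25, 0.25) − 0.125·(5, 2) = (1.625, 0)
Step 3: at (1.625, 0), ∇h = (3.25, -0.75) → (1.625, 0) − 0.125·(3.25, -0.75) = (1.21875, 0.09375)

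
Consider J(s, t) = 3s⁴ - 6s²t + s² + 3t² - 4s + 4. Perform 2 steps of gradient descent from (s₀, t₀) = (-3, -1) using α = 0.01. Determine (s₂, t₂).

(0.65124, -0.3466)

∇J = (12s³ - 12st + 2s - 4, -6s² + 6t)
(s₁, t₁) = (-3, -1) − 0.01·(-370, -60) = (0.7, -0.4)
(s₂, t₂) = (0.7, -0.4) − 0.01·(4.876, -5.34) = (0.65124, -0.3466)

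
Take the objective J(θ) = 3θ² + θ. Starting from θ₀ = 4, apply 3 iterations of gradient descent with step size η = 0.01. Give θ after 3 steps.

J′(θ) = 6θ + 1
Step 1: J′(4) = 25; θ₁ = 4 − 0.01·25 = 3.75
Step 2: J′(3.75) = 23.5; θ₂ = 3.75 − 0.01·23.5 = 3.515
Step 3: J′(3.515) = 22.09; θ₃ = 3.515 − 0.01·22.09 = 3.2941

3.2941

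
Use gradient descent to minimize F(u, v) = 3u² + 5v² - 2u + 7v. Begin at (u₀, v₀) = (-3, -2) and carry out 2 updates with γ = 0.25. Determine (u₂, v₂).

∇F = (6u - 2, 10v + 7)
(u₁, v₁) = (-3, -2) − 0.25·(-20, -13) = (2, 1.25)
(u₂, v₂) = (2, 1.25) − 0.25·(10, 19.5) = (-0.5, -3.625)

(-0.5, -3.625)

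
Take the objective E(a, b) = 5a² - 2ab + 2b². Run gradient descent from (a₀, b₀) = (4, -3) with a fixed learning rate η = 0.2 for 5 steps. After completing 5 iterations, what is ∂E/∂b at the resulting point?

∇E = (10a - 2b, -2a + 4b)
Step 1: at (4, -3), ∇E = (46, -20) → (4, -3) − 0.2·(46, -20) = (-5.2, 1)
Step 2: at (-5.2, 1), ∇E = (-54, 14.4) → (-5.2, 1) − 0.2·(-54, 14.4) = (5.6, -1.88)
Step 3: at (5.6, -1.88), ∇E = (59.76, -18.72) → (5.6, -1.88) − 0.2·(59.76, -18.72) = (-6.352, 1.864)
Step 4: at (-6.352, 1.864), ∇E = (-67.248, 20.16) → (-6.352, 1.864) − 0.2·(-67.248, 20.16) = (7.0976, -2.168)
Step 5: at (7.0976, -2.168), ∇E = (75.312, -22.8672) → (7.0976, -2.168) − 0.2·(75.312, -22.8672) = (-7.9648, 2.40544)
∂E/∂b at (-7.9648, 2.40544) = 25.55136

25.55136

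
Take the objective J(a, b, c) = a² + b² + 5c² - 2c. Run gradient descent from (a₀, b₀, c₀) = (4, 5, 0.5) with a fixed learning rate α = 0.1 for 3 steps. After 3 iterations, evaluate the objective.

∇J = (2a, 2b, 10c - 2)
(a₁, b₁, c₁) = (4, 5, 0.5) − 0.1·(8, 10, 3) = (3.2, 4, 0.2)
(a₂, b₂, c₂) = (3.2, 4, 0.2) − 0.1·(6.4, 8, 0) = (2.56, 3.2, 0.2)
(a₃, b₃, c₃) = (2.56, 3.2, 0.2) − 0.1·(5.12, 6.4, 0) = (2.048, 2.56, 0.2)
J(2.048, 2.56, 0.2) = 10.547904

10.547904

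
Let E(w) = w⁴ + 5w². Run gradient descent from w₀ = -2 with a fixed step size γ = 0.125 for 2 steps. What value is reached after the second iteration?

-46.6875

E′(w) = 4w³ + 10w
w₁ = -2 − 0.125·(-52) = 4.5
w₂ = 4.5 − 0.125·409.5 = -46.6875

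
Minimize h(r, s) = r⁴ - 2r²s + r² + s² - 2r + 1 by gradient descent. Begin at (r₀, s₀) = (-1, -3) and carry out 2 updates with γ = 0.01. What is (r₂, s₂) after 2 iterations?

(-0.65008, -2.8488)

∇h = (4r³ - 4rs + 2r - 2, -2r² + 2s)
Step 1: at (-1, -3), ∇h = (-20, -8) → (-1, -3) − 0.01·(-20, -8) = (-0.8, -2.92)
Step 2: at (-0.8, -2.92), ∇h = (-14.992, -7.12) → (-0.8, -2.92) − 0.01·(-14.992, -7.12) = (-0.65008, -2.8488)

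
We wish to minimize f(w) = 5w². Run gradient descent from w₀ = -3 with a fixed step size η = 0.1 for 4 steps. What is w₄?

0

f′(w) = 10w
w₁ = -3 − 0.1·(-30) = 0
w₂ = 0 − 0.1·0 = 0
w₃ = 0 − 0.1·0 = 0
w₄ = 0 − 0.1·0 = 0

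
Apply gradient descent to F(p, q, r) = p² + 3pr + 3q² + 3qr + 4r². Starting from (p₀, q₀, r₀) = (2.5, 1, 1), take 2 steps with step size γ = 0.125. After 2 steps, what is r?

-0.515625

∇F = (2p + 3r, 6q + 3r, 3p + 3q + 8r)
Step 1: at (2.5, 1, 1), ∇F = (8, 9, 18.5) → (2.5, 1, 1) − 0.125·(8, 9, 18.5) = (1.5, -0.125, -1.3125)
Step 2: at (1.5, -0.125, -1.3125), ∇F = (-0.9375, -4.6875, -6.375) → (1.5, -0.125, -1.3125) − 0.125·(-0.9375, -4.6875, -6.375) = (1.6171875, 0.4609375, -0.515625)
r = -0.515625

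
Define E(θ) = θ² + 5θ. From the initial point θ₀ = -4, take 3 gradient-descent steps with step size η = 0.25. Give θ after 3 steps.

-2.6875

E′(θ) = 2θ + 5
θ₁ = -4 − 0.25·(-3) = -3.25
θ₂ = -3.25 − 0.25·(-1.5) = -2.875
θ₃ = -2.875 − 0.25·(-0.75) = -2.6875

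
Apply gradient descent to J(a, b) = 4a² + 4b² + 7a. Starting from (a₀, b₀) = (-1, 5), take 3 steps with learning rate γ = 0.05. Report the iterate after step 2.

∇J = (8a + 7, 8b)
Step 1: at (-1, 5), ∇J = (-1, 40) → (-1, 5) − 0.05·(-1, 40) = (-0.95, 3)
Step 2: at (-0.95, 3), ∇J = (-0.6, 24) → (-0.95, 3) − 0.05·(-0.6, 24) = (-0.92, 1.8)

(-0.92, 1.8)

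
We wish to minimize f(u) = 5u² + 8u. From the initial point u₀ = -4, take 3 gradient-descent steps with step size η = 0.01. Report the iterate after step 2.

f′(u) = 10u + 8
Step 1: f′(-4) = -32; u₁ = -4 − 0.01·(-32) = -3.68
Step 2: f′(-3.68) = -28.8; u₂ = -3.68 − 0.01·(-28.8) = -3.392

-3.392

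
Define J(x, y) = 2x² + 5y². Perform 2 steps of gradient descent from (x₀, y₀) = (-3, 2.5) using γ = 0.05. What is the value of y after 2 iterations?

∇J = (4x, 10y)
(x₁, y₁) = (-3, 2.5) − 0.05·(-12, 25) = (-2.4, 1.25)
(x₂, y₂) = (-2.4, 1.25) − 0.05·(-9.6, 12.5) = (-1.92, 0.625)
y = 0.625

0.625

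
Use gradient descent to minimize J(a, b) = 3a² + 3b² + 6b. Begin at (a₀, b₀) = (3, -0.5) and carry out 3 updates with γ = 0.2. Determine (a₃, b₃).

(-0.024, -1.004)

∇J = (6a, 6b + 6)
(a₁, b₁) = (3, -0.5) − 0.2·(18, 3) = (-0.6, -1.1)
(a₂, b₂) = (-0.6, -1.1) − 0.2·(-3.6, -0.6) = (0.12, -0.98)
(a₃, b₃) = (0.12, -0.98) − 0.2·(0.72, 0.12) = (-0.024, -1.004)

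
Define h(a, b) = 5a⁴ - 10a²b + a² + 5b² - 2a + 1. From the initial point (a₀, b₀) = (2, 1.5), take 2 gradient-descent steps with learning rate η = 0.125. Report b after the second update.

∇h = (20a³ - 20ab + 2a - 2, -10a² + 10b)
Step 1: at (2, 1.5), ∇h = (102, -25) → (2, 1.5) − 0.125·(102, -25) = (-10.75, 4.625)
Step 2: at (-10.75, 4.625), ∇h = (-23875.0625, -1109.375) → (-10.75, 4.625) − 0.125·(-23875.0625, -1109.375) = (2973.6328125, 143.296875)
b = 143.296875

143.296875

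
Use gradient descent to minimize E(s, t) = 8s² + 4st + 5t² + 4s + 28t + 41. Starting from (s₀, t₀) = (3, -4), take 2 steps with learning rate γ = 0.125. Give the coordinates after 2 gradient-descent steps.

(3, -1.75)

∇E = (16s + 4t + 4, 4s + 10t + 28)
Step 1: at (3, -4), ∇E = (36, 0) → (3, -4) − 0.125·(36, 0) = (-1.5, -4)
Step 2: at (-1.5, -4), ∇E = (-36, -18) → (-1.5, -4) − 0.125·(-36, -18) = (3, -1.75)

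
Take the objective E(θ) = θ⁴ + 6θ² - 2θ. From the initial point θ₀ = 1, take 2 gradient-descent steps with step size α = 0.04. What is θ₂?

E′(θ) = 4θ³ + 12θ - 2
Step 1: E′(1) = 14; θ₁ = 1 − 0.04·14 = 0.44
Step 2: E′(0.44) = 3.620736; θ₂ = 0.44 − 0.04·3.620736 = 0.29517056

0.29517056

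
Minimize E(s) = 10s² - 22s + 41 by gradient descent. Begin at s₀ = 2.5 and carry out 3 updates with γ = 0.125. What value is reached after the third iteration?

E′(s) = 20s - 22
s₁ = 2.5 − 0.125·28 = -1
s₂ = -1 − 0.125·(-42) = 4.25
s₃ = 4.25 − 0.125·63 = -3.625

-3.625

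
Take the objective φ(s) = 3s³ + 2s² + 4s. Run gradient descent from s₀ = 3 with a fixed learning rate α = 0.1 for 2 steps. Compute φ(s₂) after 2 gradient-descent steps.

φ′(s) = 9s² + 4s + 4
s₁ = 3 − 0.1·97 = -6.7
s₂ = -6.7 − 0.1·381.21 = -44.821
φ(-44.821) = -266287.124316983

-266287.124316983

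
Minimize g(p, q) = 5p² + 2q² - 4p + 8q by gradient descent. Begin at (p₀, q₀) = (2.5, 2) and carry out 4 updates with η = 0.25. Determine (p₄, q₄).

∇g = (10p - 4, 4q + 8)
Step 1: at (2.5, 2), ∇g = (21, 16) → (2.5, 2) − 0.25·(21, 16) = (-2.75, -2)
Step 2: at (-2.75, -2), ∇g = (-31.5, 0) → (-2.75, -2) − 0.25·(-31.5, 0) = (5.125, -2)
Step 3: at (5.125, -2), ∇g = (47.25, 0) → (5.125, -2) − 0.25·(47.25, 0) = (-6.6875, -2)
Step 4: at (-6.6875, -2), ∇g = (-70.875, 0) → (-6.6875, -2) − 0.25·(-70.875, 0) = (11.03125, -2)

(11.03125, -2)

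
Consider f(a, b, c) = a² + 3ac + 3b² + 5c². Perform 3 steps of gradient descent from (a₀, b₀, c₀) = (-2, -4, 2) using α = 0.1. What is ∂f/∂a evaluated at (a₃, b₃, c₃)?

∇f = (2a + 3c, 6b, 3a + 10c)
(a₁, b₁, c₁) = (-2, -4, 2) − 0.1·(2, -24, 14) = (-2.2, -1.6, 0.6)
(a₂, b₂, c₂) = (-2.2, -1.6, 0.6) − 0.1·(-2.6, -9.6, -0.6) = (-1.94, -0.64, 0.66)
(a₃, b₃, c₃) = (-1.94, -0.64, 0.66) − 0.1·(-1.9, -3.84, 0.78) = (-1.75, -0.256, 0.582)
∂f/∂a at (-1.75, -0.256, 0.582) = -1.754

-1.754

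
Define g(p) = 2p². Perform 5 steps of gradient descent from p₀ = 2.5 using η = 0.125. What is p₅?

g′(p) = 4p
Step 1: g′(2.5) = 10; p₁ = 2.5 − 0.125·10 = 1.25
Step 2: g′(1.25) = 5; p₂ = 1.25 − 0.125·5 = 0.625
Step 3: g′(0.625) = 2.5; p₃ = 0.625 − 0.125·2.5 = 0.3125
Step 4: g′(0.3125) = 1.25; p₄ = 0.3125 − 0.125·1.25 = 0.15625
Step 5: g′(0.15625) = 0.625; p₅ = 0.15625 − 0.125·0.625 = 0.078125

0.078125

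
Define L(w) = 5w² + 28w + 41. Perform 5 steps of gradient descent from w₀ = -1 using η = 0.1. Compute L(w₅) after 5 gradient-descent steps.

L′(w) = 10w + 28
w₁ = -1 − 0.1·18 = -2.8
w₂ = -2.8 − 0.1·0 = -2.8
w₃ = -2.8 − 0.1·0 = -2.8
w₄ = -2.8 − 0.1·0 = -2.8
w₅ = -2.8 − 0.1·0 = -2.8
L(-2.8) = 1.8

1.8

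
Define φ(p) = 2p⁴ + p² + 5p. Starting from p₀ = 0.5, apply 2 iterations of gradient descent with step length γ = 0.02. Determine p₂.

0.23813504

φ′(p) = 8p³ + 2p + 5
Step 1: φ′(0.5) = 7; p₁ = 0.5 − 0.02·7 = 0.36
Step 2: φ′(0.36) = 6.093248; p₂ = 0.36 − 0.02·6.093248 = 0.23813504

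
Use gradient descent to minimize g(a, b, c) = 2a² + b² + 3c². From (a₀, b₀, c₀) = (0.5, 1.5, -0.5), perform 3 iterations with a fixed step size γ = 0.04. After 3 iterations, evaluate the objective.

∇g = (4a, 2b, 6c)
Step 1: at (0.5, 1.5, -0.5), ∇g = (2, 3, -3) → (0.5, 1.5, -0.5) − 0.04·(2, 3, -3) = (0.42, 1.38, -0.38)
Step 2: at (0.42, 1.38, -0.38), ∇g = (1.68, 2.76, -2.28) → (0.42, 1.38, -0.38) − 0.04·(1.68, 2.76, -2.28) = (0.3528, 1.2696, -0.2888)
Step 3: at (0.3528, 1.2696, -0.2888), ∇g = (1.4112, 2.5392, -1.7328) → (0.3528, 1.2696, -0.2888) − 0.04·(1.4112, 2.5392, -1.7328) = (0.296352, 1.168032, -0.219488)
g(0.296352, 1.168032, -0.219488) = 1.684472715264

1.684472715264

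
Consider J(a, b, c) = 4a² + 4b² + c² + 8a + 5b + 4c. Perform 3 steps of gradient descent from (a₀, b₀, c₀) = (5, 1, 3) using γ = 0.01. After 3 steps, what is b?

∇J = (8a + 8, 8b + 5, 2c + 4)
(a₁, b₁, c₁) = (5, 1, 3) − 0.01·(48, 13, 10) = (4.52, 0.87, 2.9)
(a₂, b₂, c₂) = (4.52, 0.87, 2.9) − 0.01·(44.16, 11.96, 9.8) = (4.0784, 0.7504, 2.802)
(a₃, b₃, c₃) = (4.0784, 0.7504, 2.802) − 0.01·(40.6272, 11.0032, 9.604) = (3.672128, 0.640368, 2.70596)
b = 0.640368

0.640368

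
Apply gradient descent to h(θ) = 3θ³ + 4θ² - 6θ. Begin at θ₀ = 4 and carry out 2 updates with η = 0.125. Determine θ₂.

h′(θ) = 9θ² + 8θ - 6
Step 1: h′(4) = 170; θ₁ = 4 − 0.125·170 = -17.25
Step 2: h′(-17.25) = 2534.0625; θ₂ = -17.25 − 0.125·2534.0625 = -334.0078125

-334.0078125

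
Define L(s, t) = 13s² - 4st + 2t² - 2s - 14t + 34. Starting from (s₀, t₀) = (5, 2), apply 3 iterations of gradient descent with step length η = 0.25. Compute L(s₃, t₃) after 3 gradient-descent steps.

∇L = (26s - 4t - 2, -4s + 4t - 14)
Step 1: at (5, 2), ∇L = (120, -26) → (5, 2) − 0.25·(120, -26) = (-25, 8.5)
Step 2: at (-25, 8.5), ∇L = (-686, 120) → (-25, 8.5) − 0.25·(-686, 120) = (146.5, -21.5)
Step 3: at (146.5, -21.5), ∇L = (3893, -686) → (146.5, -21.5) − 0.25·(3893, -686) = (-826.75, 150)
L(-826.75, 150) = 9426339.8125

9426339.8125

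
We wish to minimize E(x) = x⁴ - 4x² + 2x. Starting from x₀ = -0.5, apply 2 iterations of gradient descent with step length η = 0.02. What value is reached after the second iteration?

E′(x) = 4x³ - 8x + 2
Step 1: E′(-0.5) = 5.5; x₁ = -0.5 − 0.02·5.5 = -0.61
Step 2: E′(-0.61) = 5.972076; x₂ = -0.61 − 0.02·5.972076 = -0.72944152

-0.72944152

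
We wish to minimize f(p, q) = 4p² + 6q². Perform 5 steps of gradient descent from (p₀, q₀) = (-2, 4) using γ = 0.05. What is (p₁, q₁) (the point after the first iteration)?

(-1.2, 1.6)

∇f = (8p, 12q)
Step 1: at (-2, 4), ∇f = (-16, 48) → (-2, 4) − 0.05·(-16, 48) = (-1.2, 1.6)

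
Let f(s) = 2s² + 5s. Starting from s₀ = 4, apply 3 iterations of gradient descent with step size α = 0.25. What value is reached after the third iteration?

-1.25

f′(s) = 4s + 5
s₁ = 4 − 0.25·21 = -1.25
s₂ = -1.25 − 0.25·0 = -1.25
s₃ = -1.25 − 0.25·0 = -1.25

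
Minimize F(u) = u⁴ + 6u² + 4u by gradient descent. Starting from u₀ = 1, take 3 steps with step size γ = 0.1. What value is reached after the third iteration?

-0.4432

F′(u) = 4u³ + 12u + 4
Step 1: F′(1) = 20; u₁ = 1 − 0.1·20 = -1
Step 2: F′(-1) = -12; u₂ = -1 − 0.1·(-12) = 0.2
Step 3: F′(0.2) = 6.432; u₃ = 0.2 − 0.1·6.432 = -0.4432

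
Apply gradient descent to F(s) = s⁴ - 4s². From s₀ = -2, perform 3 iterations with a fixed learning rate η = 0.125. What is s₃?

0

F′(s) = 4s³ - 8s
s₁ = -2 − 0.125·(-16) = 0
s₂ = 0 − 0.125·0 = 0
s₃ = 0 − 0.125·0 = 0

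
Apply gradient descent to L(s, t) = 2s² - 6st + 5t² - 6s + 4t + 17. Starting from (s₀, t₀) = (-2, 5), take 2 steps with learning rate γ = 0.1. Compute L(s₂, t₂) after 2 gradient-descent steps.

∇L = (4s - 6t - 6, -6s + 10t + 4)
Step 1: at (-2, 5), ∇L = (-44, 66) → (-2, 5) − 0.1·(-44, 66) = (2.4, -1.6)
Step 2: at (2.4, -1.6), ∇L = (13.2, -26.4) → (2.4, -1.6) − 0.1·(13.2, -26.4) = (1.08, 1.04)
L(1.08, 1.04) = 15.6816

15.6816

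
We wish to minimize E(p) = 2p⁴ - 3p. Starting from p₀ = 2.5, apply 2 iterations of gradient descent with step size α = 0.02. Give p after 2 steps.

0.11996544

E′(p) = 8p³ - 3
Step 1: E′(2.5) = 122; p₁ = 2.5 − 0.02·122 = 0.06
Step 2: E′(0.06) = -2.998272; p₂ = 0.06 − 0.02·(-2.998272) = 0.11996544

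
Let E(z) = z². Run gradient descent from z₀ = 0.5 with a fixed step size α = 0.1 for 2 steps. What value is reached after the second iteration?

E′(z) = 2z
z₁ = 0.5 − 0.1·1 = 0.4
z₂ = 0.4 − 0.1·0.8 = 0.32

0.32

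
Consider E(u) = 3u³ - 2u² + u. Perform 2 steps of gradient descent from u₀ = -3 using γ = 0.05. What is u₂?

-35.9705

E′(u) = 9u² - 4u + 1
u₁ = -3 − 0.05·94 = -7.7
u₂ = -7.7 − 0.05·565.41 = -35.9705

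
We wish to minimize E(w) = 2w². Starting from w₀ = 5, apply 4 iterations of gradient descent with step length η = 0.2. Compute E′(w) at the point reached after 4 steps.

0.032

E′(w) = 4w
w₁ = 5 − 0.2·20 = 1
w₂ = 1 − 0.2·4 = 0.2
w₃ = 0.2 − 0.2·0.8 = 0.04
w₄ = 0.04 − 0.2·0.16 = 0.008
E′(w) at (0.008) = 0.032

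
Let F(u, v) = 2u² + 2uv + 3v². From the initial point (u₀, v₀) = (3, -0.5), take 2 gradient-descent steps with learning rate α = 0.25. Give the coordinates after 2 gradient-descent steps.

(0.625, 0.5)

∇F = (4u + 2v, 2u + 6v)
(u₁, v₁) = (3, -0.5) − 0.25·(11, 3) = (0.25, -1.25)
(u₂, v₂) = (0.25, -1.25) − 0.25·(-1.5, -7) = (0.625, 0.5)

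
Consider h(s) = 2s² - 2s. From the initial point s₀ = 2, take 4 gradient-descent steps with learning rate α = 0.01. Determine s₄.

h′(s) = 4s - 2
s₁ = 2 − 0.01·6 = 1.94
s₂ = 1.94 − 0.01·5.76 = 1.8824
s₃ = 1.8824 − 0.01·5.5296 = 1.827104
s₄ = 1.827104 − 0.01·5.308416 = 1.77401984

1.77401984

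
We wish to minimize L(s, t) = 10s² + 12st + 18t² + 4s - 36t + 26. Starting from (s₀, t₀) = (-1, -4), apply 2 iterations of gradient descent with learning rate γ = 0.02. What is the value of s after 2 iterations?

∇L = (20s + 12t + 4, 12s + 36t - 36)
(s₁, t₁) = (-1, -4) − 0.02·(-64, -192) = (0.28, -0.16)
(s₂, t₂) = (0.28, -0.16) − 0.02·(7.68, -38.4) = (0.1264, 0.608)
s = 0.1264

0.1264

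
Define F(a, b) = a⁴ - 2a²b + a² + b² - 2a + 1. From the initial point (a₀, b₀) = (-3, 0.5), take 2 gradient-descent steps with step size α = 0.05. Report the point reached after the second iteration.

(-0.1, 1.84)

∇F = (4a³ - 4ab + 2a - 2, -2a² + 2b)
Step 1: at (-3, 0.5), ∇F = (-110, -17) → (-3, 0.5) − 0.05·(-110, -17) = (2.5, 1.35)
Step 2: at (2.5, 1.35), ∇F = (52, -9.8) → (2.5, 1.35) − 0.05·(52, -9.8) = (-0.1, 1.84)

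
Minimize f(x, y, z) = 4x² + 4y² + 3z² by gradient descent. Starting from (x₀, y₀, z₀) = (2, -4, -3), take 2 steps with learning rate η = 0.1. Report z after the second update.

-0.48

∇f = (8x, 8y, 6z)
(x₁, y₁, z₁) = (2, -4, -3) − 0.1·(16, -32, -18) = (0.4, -0.8, -1.2)
(x₂, y₂, z₂) = (0.4, -0.8, -1.2) − 0.1·(3.2, -6.4, -7.2) = (0.08, -0.16, -0.48)
z = -0.48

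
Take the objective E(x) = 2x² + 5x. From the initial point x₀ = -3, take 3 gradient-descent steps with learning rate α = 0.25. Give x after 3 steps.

-1.25

E′(x) = 4x + 5
x₁ = -3 − 0.25·(-7) = -1.25
x₂ = -1.25 − 0.25·0 = -1.25
x₃ = -1.25 − 0.25·0 = -1.25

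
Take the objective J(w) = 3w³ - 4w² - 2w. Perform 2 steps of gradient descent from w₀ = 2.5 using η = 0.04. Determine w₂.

J′(w) = 9w² - 8w - 2
Step 1: J′(2.5) = 34.25; w₁ = 2.5 − 0.04·34.25 = 1.13
Step 2: J′(1.13) = 0.4521; w₂ = 1.13 − 0.04·0.4521 = 1.111916

1.111916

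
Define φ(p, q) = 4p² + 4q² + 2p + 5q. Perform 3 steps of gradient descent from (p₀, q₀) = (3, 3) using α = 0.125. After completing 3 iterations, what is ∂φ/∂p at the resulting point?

0

∇φ = (8p + 2, 8q + 5)
Step 1: at (3, 3), ∇φ = (26, 29) → (3, 3) − 0.125·(26, 29) = (-0.25, -0.625)
Step 2: at (-0.25, -0.625), ∇φ = (0, 0) → (-0.25, -0.625) − 0.125·(0, 0) = (-0.25, -0.625)
Step 3: at (-0.25, -0.625), ∇φ = (0, 0) → (-0.25, -0.625) − 0.125·(0, 0) = (-0.25, -0.625)
∂φ/∂p at (-0.25, -0.625) = 0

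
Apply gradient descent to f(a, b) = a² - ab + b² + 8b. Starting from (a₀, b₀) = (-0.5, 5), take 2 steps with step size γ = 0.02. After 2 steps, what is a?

-0.2722

∇f = (2a - b, -a + 2b + 8)
(a₁, b₁) = (-0.5, 5) − 0.02·(-6, 18.5) = (-0.38, 4.63)
(a₂, b₂) = (-0.38, 4.63) − 0.02·(-5.39, 17.64) = (-0.2722, 4.2772)
a = -0.2722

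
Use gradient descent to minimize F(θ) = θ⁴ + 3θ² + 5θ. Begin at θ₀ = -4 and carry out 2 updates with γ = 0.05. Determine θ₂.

-178.796875

F′(θ) = 4θ³ + 6θ + 5
θ₁ = -4 − 0.05·(-275) = 9.75
θ₂ = 9.75 − 0.05·3770.9375 = -178.796875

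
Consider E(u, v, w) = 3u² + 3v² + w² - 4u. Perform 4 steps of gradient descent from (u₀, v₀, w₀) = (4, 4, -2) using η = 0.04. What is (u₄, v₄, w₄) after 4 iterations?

∇E = (6u - 4, 6v, 2w)
Step 1: at (4, 4, -2), ∇E = (20, 24, -4) → (4, 4, -2) − 0.04·(20, 24, -4) = (3.2, 3.04, -1.84)
Step 2: at (3.2, 3.04, -1.84), ∇E = (15.2, 18.24, -3.68) → (3.2, 3.04, -1.84) − 0.04·(15.2, 18.24, -3.68) = (2.592, 2.3104, -1.6928)
Step 3: at (2.592, 2.3104, -1.6928), ∇E = (11.552, 13.8624, -3.3856) → (2.592, 2.3104, -1.6928) − 0.04·(11.552, 13.8624, -3.3856) = (2.12992, 1.755904, -1.557376)
Step 4: at (2.12992, 1.755904, -1.557376), ∇E = (8.77952, 10.535424, -3.114752) → (2.12992, 1.755904, -1.557376) − 0.04·(8.77952, 10.535424, -3.114752) = (1.7787392, 1.33448704, -1.43278592)

(1.7787392, 1.33448704, -1.43278592)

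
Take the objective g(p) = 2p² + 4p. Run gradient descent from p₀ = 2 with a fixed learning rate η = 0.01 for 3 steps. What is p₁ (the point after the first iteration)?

1.88

g′(p) = 4p + 4
p₁ = 2 − 0.01·12 = 1.88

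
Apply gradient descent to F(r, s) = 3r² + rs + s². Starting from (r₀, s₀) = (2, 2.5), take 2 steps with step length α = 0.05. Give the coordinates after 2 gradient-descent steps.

(0.785, 1.87125)

∇F = (6r + s, r + 2s)
Step 1: at (2, 2.5), ∇F = (14.5, 7) → (2, 2.5) − 0.05·(14.5, 7) = (1.275, 2.15)
Step 2: at (1.275, 2.15), ∇F = (9.8, 5.575) → (1.275, 2.15) − 0.05·(9.8, 5.575) = (0.785, 1.87125)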